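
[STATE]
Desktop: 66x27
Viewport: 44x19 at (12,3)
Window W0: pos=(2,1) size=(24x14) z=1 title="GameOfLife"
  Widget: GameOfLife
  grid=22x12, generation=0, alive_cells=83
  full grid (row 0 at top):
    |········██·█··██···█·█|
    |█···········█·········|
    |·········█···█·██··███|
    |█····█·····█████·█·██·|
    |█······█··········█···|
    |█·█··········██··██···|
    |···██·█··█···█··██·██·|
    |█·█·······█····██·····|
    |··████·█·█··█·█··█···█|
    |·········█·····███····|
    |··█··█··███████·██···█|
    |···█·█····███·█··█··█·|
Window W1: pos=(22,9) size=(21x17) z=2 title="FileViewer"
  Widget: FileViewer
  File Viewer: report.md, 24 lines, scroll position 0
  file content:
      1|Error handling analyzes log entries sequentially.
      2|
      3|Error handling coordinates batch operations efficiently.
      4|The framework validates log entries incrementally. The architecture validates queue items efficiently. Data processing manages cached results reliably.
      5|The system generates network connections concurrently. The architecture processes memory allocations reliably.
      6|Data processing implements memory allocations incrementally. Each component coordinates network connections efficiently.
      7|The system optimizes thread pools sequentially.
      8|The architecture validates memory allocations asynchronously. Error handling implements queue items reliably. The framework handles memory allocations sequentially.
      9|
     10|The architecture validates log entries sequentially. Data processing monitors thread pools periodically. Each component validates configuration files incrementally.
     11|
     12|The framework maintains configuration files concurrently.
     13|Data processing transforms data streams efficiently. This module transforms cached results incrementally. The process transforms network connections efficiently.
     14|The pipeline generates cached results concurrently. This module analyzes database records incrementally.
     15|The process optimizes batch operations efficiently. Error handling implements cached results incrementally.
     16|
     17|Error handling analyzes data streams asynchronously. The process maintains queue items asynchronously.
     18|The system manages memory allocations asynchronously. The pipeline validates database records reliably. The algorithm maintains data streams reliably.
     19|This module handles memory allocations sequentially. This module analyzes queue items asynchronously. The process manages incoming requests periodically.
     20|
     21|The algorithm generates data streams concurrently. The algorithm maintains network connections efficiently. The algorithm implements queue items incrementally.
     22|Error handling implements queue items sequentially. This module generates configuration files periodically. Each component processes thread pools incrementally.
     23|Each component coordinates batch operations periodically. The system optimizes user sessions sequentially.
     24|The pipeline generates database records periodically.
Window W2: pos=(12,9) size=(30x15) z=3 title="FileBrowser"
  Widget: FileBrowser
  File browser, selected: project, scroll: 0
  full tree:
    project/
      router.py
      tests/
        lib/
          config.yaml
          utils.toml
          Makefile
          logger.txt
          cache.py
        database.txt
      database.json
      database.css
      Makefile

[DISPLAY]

─────────────┨                              
             ┃                              
···█·········┃                              
█···█·██··███┃                              
··█████·█·██·┃                              
·········█···┃                              
┏━━━━━━━━━━━━━━━━━━━━━━━━━━━━┓┓             
┃ FileBrowser                ┃┃             
┠────────────────────────────┨┨             
┃> [-] project/              ┃┃             
┃    router.py               ┃┃             
┃    [+] tests/              ┃┃             
┃    database.json           ┃┃             
┃    database.css            ┃┃             
┃    Makefile                ┃┃             
┃                            ┃┃             
┃                            ┃┃             
┃                            ┃┃             
┃                            ┃┃             


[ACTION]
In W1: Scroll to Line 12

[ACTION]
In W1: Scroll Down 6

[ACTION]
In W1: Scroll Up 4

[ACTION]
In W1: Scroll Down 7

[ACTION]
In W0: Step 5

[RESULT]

─────────────┨                              
             ┃                              
██···███·····┃                              
█·█··███·█·█·┃                              
·███··██·█···┃                              
····█·██·██··┃                              
┏━━━━━━━━━━━━━━━━━━━━━━━━━━━━┓┓             
┃ FileBrowser                ┃┃             
┠────────────────────────────┨┨             
┃> [-] project/              ┃┃             
┃    router.py               ┃┃             
┃    [+] tests/              ┃┃             
┃    database.json           ┃┃             
┃    database.css            ┃┃             
┃    Makefile                ┃┃             
┃                            ┃┃             
┃                            ┃┃             
┃                            ┃┃             
┃                            ┃┃             


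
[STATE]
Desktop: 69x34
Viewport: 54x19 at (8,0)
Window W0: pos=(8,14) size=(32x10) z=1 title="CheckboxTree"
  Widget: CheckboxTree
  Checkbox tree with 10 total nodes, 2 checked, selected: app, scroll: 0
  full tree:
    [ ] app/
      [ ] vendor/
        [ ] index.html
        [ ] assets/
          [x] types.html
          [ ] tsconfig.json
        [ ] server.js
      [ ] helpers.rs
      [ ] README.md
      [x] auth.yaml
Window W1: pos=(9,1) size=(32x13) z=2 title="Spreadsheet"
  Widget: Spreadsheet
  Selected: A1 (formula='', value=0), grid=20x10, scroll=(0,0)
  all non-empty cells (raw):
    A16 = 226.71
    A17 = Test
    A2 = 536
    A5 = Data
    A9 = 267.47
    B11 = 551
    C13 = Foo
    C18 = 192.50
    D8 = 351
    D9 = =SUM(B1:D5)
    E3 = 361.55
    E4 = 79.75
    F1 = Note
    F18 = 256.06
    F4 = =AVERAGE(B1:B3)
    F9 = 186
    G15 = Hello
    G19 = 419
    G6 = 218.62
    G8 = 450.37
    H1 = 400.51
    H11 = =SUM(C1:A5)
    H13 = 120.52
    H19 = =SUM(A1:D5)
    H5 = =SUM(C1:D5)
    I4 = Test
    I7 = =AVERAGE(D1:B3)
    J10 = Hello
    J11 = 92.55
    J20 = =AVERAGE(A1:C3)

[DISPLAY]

                                                      
 ┏━━━━━━━━━━━━━━━━━━━━━━━━━━━━━━┓                     
 ┃ Spreadsheet                  ┃                     
 ┠──────────────────────────────┨                     
 ┃A1:                           ┃                     
 ┃       A       B       C      ┃                     
 ┃------------------------------┃                     
 ┃  1      [0]       0       0  ┃                     
 ┃  2      536       0       0  ┃                     
 ┃  3        0       0       0  ┃                     
 ┃  4        0       0       0  ┃                     
 ┃  5 Data           0       0  ┃                     
 ┃  6        0       0       0  ┃                     
 ┗━━━━━━━━━━━━━━━━━━━━━━━━━━━━━━┛                     
┏━━━━━━━━━━━━━━━━━━━━━━━━━━━━━━┓                      
┃ CheckboxTree                 ┃                      
┠──────────────────────────────┨                      
┃>[-] app/                     ┃                      
┃   [-] vendor/                ┃                      


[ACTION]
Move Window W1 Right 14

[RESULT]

                                                      
               ┏━━━━━━━━━━━━━━━━━━━━━━━━━━━━━━┓       
               ┃ Spreadsheet                  ┃       
               ┠──────────────────────────────┨       
               ┃A1:                           ┃       
               ┃       A       B       C      ┃       
               ┃------------------------------┃       
               ┃  1      [0]       0       0  ┃       
               ┃  2      536       0       0  ┃       
               ┃  3        0       0       0  ┃       
               ┃  4        0       0       0  ┃       
               ┃  5 Data           0       0  ┃       
               ┃  6        0       0       0  ┃       
               ┗━━━━━━━━━━━━━━━━━━━━━━━━━━━━━━┛       
┏━━━━━━━━━━━━━━━━━━━━━━━━━━━━━━┓                      
┃ CheckboxTree                 ┃                      
┠──────────────────────────────┨                      
┃>[-] app/                     ┃                      
┃   [-] vendor/                ┃                      


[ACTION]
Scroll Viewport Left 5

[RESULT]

                                                      
                    ┏━━━━━━━━━━━━━━━━━━━━━━━━━━━━━━┓  
                    ┃ Spreadsheet                  ┃  
                    ┠──────────────────────────────┨  
                    ┃A1:                           ┃  
                    ┃       A       B       C      ┃  
                    ┃------------------------------┃  
                    ┃  1      [0]       0       0  ┃  
                    ┃  2      536       0       0  ┃  
                    ┃  3        0       0       0  ┃  
                    ┃  4        0       0       0  ┃  
                    ┃  5 Data           0       0  ┃  
                    ┃  6        0       0       0  ┃  
                    ┗━━━━━━━━━━━━━━━━━━━━━━━━━━━━━━┛  
     ┏━━━━━━━━━━━━━━━━━━━━━━━━━━━━━━┓                 
     ┃ CheckboxTree                 ┃                 
     ┠──────────────────────────────┨                 
     ┃>[-] app/                     ┃                 
     ┃   [-] vendor/                ┃                 


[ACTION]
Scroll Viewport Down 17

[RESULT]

     ┃ CheckboxTree                 ┃                 
     ┠──────────────────────────────┨                 
     ┃>[-] app/                     ┃                 
     ┃   [-] vendor/                ┃                 
     ┃     [ ] index.html           ┃                 
     ┃     [-] assets/              ┃                 
     ┃       [x] types.html         ┃                 
     ┃       [ ] tsconfig.json      ┃                 
     ┗━━━━━━━━━━━━━━━━━━━━━━━━━━━━━━┛                 
                                                      
                                                      
                                                      
                                                      
                                                      
                                                      
                                                      
                                                      
                                                      
                                                      


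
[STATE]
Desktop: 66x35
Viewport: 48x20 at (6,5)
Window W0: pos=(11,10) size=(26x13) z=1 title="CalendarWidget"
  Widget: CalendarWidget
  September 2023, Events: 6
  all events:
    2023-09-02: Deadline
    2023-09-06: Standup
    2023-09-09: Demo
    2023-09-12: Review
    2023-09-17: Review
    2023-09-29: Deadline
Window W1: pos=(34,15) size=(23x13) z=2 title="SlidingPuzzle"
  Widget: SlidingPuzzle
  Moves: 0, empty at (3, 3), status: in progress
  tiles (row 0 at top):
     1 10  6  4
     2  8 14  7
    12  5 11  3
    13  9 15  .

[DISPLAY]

                                                
                                                
                                                
                                                
                                                
     ┏━━━━━━━━━━━━━━━━━━━━━━━━┓                 
     ┃ CalendarWidget         ┃                 
     ┠────────────────────────┨                 
     ┃     September 2023     ┃                 
     ┃Mo Tu We Th Fr Sa Su    ┃                 
     ┃             1  2*  3 ┏━━━━━━━━━━━━━━━━━━━
     ┃ 4  5  6*  7  8  9* 10┃ SlidingPuzzle     
     ┃11 12* 13 14 15 16 17*┠───────────────────
     ┃18 19 20 21 22 23 24  ┃┌────┬────┬────┬───
     ┃25 26 27 28 29* 30    ┃│  1 │ 10 │  6 │  4
     ┃                      ┃├────┼────┼────┼───
     ┃                      ┃│  2 │  8 │ 14 │  7
     ┗━━━━━━━━━━━━━━━━━━━━━━┃├────┼────┼────┼───
                            ┃│ 12 │  5 │ 11 │  3
                            ┃├────┼────┼────┼───


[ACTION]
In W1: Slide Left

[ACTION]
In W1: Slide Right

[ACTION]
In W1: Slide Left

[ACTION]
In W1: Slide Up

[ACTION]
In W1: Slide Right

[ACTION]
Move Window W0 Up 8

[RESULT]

     ┃     September 2023     ┃                 
     ┃Mo Tu We Th Fr Sa Su    ┃                 
     ┃             1  2*  3   ┃                 
     ┃ 4  5  6*  7  8  9* 10  ┃                 
     ┃11 12* 13 14 15 16 17*  ┃                 
     ┃18 19 20 21 22 23 24    ┃                 
     ┃25 26 27 28 29* 30      ┃                 
     ┃                        ┃                 
     ┃                        ┃                 
     ┗━━━━━━━━━━━━━━━━━━━━━━━━┛                 
                            ┏━━━━━━━━━━━━━━━━━━━
                            ┃ SlidingPuzzle     
                            ┠───────────────────
                            ┃┌────┬────┬────┬───
                            ┃│  1 │ 10 │  6 │  4
                            ┃├────┼────┼────┼───
                            ┃│  2 │  8 │ 14 │  7
                            ┃├────┼────┼────┼───
                            ┃│ 12 │  5 │ 11 │  3
                            ┃├────┼────┼────┼───


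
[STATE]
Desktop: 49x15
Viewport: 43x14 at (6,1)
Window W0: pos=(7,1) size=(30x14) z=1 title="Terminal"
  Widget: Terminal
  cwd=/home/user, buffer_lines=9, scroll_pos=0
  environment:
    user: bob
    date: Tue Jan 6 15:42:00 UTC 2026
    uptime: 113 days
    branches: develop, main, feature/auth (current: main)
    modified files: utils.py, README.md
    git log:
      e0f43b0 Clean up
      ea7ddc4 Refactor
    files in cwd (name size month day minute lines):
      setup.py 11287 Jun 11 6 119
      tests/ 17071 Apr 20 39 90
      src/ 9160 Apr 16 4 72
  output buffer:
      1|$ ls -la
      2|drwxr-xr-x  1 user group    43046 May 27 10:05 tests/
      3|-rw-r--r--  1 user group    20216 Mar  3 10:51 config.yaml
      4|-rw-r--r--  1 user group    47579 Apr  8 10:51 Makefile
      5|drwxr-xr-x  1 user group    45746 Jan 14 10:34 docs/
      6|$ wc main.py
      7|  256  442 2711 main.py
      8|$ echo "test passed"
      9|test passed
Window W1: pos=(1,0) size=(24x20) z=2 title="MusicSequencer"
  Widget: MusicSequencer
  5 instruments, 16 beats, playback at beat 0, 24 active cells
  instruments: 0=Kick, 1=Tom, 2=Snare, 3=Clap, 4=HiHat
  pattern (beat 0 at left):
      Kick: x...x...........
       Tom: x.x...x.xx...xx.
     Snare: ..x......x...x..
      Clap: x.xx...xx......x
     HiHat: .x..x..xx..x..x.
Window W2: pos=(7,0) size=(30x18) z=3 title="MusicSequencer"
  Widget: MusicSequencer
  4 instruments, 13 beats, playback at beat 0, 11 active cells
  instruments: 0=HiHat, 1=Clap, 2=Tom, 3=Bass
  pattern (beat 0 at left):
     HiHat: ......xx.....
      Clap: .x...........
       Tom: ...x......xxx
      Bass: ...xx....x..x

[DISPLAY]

i┃ MusicSequencer             ┃            
─┠────────────────────────────┨            
 ┃      ▼123456789012         ┃            
c┃ HiHat······██·····         ┃            
o┃  Clap·█···········         ┃            
r┃   Tom···█······███         ┃            
a┃  Bass···██····█··█         ┃            
a┃                            ┃            
 ┃                            ┃            
 ┃                            ┃            
 ┃                            ┃            
 ┃                            ┃            
 ┃                            ┃            
 ┃                            ┃            


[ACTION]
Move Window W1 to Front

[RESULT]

icSequencer       ┃           ┃            
──────────────────┨───────────┨            
  ▼123456789012345┃12         ┃            
ck█···█···········┃··         ┃            
om█·█···█·██···██·┃··         ┃            
re··█······█···█··┃██         ┃            
ap█·██···██······█┃·█         ┃            
at·█··█··██··█··█·┃           ┃            
                  ┃           ┃            
                  ┃           ┃            
                  ┃           ┃            
                  ┃           ┃            
                  ┃           ┃            
                  ┃           ┃            


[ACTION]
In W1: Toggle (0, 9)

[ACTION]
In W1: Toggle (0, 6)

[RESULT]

icSequencer       ┃           ┃            
──────────────────┨───────────┨            
  ▼123456789012345┃12         ┃            
ck█···█·█··█······┃··         ┃            
om█·█···█·██···██·┃··         ┃            
re··█······█···█··┃██         ┃            
ap█·██···██······█┃·█         ┃            
at·█··█··██··█··█·┃           ┃            
                  ┃           ┃            
                  ┃           ┃            
                  ┃           ┃            
                  ┃           ┃            
                  ┃           ┃            
                  ┃           ┃            


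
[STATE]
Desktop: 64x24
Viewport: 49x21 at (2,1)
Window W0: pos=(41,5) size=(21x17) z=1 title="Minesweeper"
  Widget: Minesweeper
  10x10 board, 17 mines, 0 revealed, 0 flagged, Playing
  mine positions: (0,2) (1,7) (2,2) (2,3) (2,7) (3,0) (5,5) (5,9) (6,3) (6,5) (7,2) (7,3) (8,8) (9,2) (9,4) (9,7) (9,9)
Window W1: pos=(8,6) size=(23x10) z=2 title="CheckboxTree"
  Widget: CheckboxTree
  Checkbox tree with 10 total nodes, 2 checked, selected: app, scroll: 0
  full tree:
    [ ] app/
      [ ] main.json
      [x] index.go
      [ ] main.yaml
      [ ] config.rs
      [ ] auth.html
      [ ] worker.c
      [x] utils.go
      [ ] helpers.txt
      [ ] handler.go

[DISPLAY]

                                                 
                                                 
                                                 
                                                 
                                       ┏━━━━━━━━━
      ┏━━━━━━━━━━━━━━━━━━━━━┓          ┃ Mineswee
      ┃ CheckboxTree        ┃          ┠─────────
      ┠─────────────────────┨          ┃■■■■■■■■■
      ┃>[-] app/            ┃          ┃■■■■■■■■■
      ┃   [ ] main.json     ┃          ┃■■■■■■■■■
      ┃   [x] index.go      ┃          ┃■■■■■■■■■
      ┃   [ ] main.yaml     ┃          ┃■■■■■■■■■
      ┃   [ ] config.rs     ┃          ┃■■■■■■■■■
      ┃   [ ] auth.html     ┃          ┃■■■■■■■■■
      ┗━━━━━━━━━━━━━━━━━━━━━┛          ┃■■■■■■■■■
                                       ┃■■■■■■■■■
                                       ┃■■■■■■■■■
                                       ┃         
                                       ┃         
                                       ┃         
                                       ┗━━━━━━━━━


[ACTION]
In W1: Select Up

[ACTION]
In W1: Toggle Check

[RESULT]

                                                 
                                                 
                                                 
                                                 
                                       ┏━━━━━━━━━
      ┏━━━━━━━━━━━━━━━━━━━━━┓          ┃ Mineswee
      ┃ CheckboxTree        ┃          ┠─────────
      ┠─────────────────────┨          ┃■■■■■■■■■
      ┃>[x] app/            ┃          ┃■■■■■■■■■
      ┃   [x] main.json     ┃          ┃■■■■■■■■■
      ┃   [x] index.go      ┃          ┃■■■■■■■■■
      ┃   [x] main.yaml     ┃          ┃■■■■■■■■■
      ┃   [x] config.rs     ┃          ┃■■■■■■■■■
      ┃   [x] auth.html     ┃          ┃■■■■■■■■■
      ┗━━━━━━━━━━━━━━━━━━━━━┛          ┃■■■■■■■■■
                                       ┃■■■■■■■■■
                                       ┃■■■■■■■■■
                                       ┃         
                                       ┃         
                                       ┃         
                                       ┗━━━━━━━━━


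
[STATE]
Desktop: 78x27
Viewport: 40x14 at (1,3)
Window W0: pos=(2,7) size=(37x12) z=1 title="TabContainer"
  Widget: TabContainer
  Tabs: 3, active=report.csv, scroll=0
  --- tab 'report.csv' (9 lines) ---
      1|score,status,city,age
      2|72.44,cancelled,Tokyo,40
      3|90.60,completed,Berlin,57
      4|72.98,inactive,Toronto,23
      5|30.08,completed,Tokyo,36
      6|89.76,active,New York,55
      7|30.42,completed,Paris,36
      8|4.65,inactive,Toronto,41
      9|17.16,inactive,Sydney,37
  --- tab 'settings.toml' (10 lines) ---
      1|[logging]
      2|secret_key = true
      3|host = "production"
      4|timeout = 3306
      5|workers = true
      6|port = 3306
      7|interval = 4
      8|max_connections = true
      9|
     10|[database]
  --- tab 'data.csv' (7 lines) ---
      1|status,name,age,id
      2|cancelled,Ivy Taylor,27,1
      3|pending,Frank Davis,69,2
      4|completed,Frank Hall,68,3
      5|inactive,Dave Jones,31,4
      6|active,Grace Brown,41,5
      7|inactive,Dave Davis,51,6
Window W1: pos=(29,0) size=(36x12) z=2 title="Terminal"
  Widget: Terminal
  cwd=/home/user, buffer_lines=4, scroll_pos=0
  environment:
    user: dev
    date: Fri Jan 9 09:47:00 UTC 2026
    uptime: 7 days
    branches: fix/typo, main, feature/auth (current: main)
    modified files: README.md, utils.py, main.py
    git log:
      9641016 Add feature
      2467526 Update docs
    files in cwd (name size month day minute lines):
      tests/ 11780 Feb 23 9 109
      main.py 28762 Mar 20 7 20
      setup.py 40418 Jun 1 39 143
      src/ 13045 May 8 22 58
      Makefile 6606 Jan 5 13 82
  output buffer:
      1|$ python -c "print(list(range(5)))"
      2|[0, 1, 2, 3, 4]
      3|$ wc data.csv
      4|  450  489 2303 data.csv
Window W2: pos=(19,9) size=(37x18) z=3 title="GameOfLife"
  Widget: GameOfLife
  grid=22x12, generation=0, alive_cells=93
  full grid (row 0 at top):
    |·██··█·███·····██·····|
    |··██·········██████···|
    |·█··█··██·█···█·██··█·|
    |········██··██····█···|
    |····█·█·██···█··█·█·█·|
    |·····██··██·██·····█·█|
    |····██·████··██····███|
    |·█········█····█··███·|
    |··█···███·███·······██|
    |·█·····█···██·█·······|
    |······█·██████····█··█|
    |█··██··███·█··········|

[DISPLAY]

                            ┃$ python -c
                            ┃[0, 1, 2, 3
                            ┃$ wc data.c
                            ┃  450  489 
 ┏━━━━━━━━━━━━━━━━━━━━━━━━━━┃$ █        
 ┃ TabContainer             ┃           
 ┠────────────────┏━━━━━━━━━━━━━━━━━━━━━
 ┃[report.csv]│ se┃ GameOfLife          
 ┃────────────────┠─────────────────────
 ┃score,status,cit┃Gen: 0               
 ┃72.44,cancelled,┃·██··█·███·····██····
 ┃90.60,completed,┃··██·········██████··
 ┃72.98,inactive,T┃·█··█··██·█···█·██··█
 ┃30.08,completed,┃········██··██····█··


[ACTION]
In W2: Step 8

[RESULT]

                            ┃$ python -c
                            ┃[0, 1, 2, 3
                            ┃$ wc data.c
                            ┃  450  489 
 ┏━━━━━━━━━━━━━━━━━━━━━━━━━━┃$ █        
 ┃ TabContainer             ┃           
 ┠────────────────┏━━━━━━━━━━━━━━━━━━━━━
 ┃[report.csv]│ se┃ GameOfLife          
 ┃────────────────┠─────────────────────
 ┃score,status,cit┃Gen: 8               
 ┃72.44,cancelled,┃·····██····█···█·····
 ┃90.60,completed,┃····█··██······█····█
 ┃72.98,inactive,T┃██···█·████····█·····
 ┃30.08,completed,┃·██·████··█··█·······


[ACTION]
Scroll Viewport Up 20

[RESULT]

                            ┏━━━━━━━━━━━
                            ┃ Terminal  
                            ┠───────────
                            ┃$ python -c
                            ┃[0, 1, 2, 3
                            ┃$ wc data.c
                            ┃  450  489 
 ┏━━━━━━━━━━━━━━━━━━━━━━━━━━┃$ █        
 ┃ TabContainer             ┃           
 ┠────────────────┏━━━━━━━━━━━━━━━━━━━━━
 ┃[report.csv]│ se┃ GameOfLife          
 ┃────────────────┠─────────────────────
 ┃score,status,cit┃Gen: 8               
 ┃72.44,cancelled,┃·····██····█···█·····


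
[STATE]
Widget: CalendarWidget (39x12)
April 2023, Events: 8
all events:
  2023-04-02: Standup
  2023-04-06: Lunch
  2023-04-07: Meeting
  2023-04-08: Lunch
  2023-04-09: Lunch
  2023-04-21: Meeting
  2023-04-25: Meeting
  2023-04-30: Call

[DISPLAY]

               April 2023              
Mo Tu We Th Fr Sa Su                   
                1  2*                  
 3  4  5  6*  7*  8*  9*               
10 11 12 13 14 15 16                   
17 18 19 20 21* 22 23                  
24 25* 26 27 28 29 30*                 
                                       
                                       
                                       
                                       
                                       


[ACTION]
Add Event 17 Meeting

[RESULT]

               April 2023              
Mo Tu We Th Fr Sa Su                   
                1  2*                  
 3  4  5  6*  7*  8*  9*               
10 11 12 13 14 15 16                   
17* 18 19 20 21* 22 23                 
24 25* 26 27 28 29 30*                 
                                       
                                       
                                       
                                       
                                       


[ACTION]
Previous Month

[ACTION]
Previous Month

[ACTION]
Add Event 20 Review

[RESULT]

             February 2023             
Mo Tu We Th Fr Sa Su                   
       1  2  3  4  5                   
 6  7  8  9 10 11 12                   
13 14 15 16 17 18 19                   
20* 21 22 23 24 25 26                  
27 28                                  
                                       
                                       
                                       
                                       
                                       


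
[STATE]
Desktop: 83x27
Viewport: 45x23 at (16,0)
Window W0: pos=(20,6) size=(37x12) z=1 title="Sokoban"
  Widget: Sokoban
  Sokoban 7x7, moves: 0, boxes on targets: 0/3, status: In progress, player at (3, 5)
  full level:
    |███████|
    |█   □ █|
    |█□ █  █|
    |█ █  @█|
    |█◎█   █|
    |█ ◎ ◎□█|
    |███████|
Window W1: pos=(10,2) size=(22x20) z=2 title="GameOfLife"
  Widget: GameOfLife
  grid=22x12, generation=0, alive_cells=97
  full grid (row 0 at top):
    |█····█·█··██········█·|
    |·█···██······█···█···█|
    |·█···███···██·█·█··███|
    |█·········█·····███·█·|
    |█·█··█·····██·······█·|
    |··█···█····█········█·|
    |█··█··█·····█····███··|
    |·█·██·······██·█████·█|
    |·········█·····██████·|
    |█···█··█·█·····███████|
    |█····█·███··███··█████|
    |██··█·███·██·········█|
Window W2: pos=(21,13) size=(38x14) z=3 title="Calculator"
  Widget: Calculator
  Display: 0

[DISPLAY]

                                             
                                             
━━━━━━━━━━━━━━━┓                             
OfLife         ┃                             
───────────────┨                             
0              ┃                             
·█··██········█┃━━━━━━━━━━━━━━━━━━━━━━━━┓    
█······█···█···┃                        ┃    
██···██·█·█··██┃────────────────────────┨    
····█·····███·█┃                        ┃    
·····██·······█┃                        ┃    
█····█········█┃                        ┃    
█·····█····███·┃                        ┃    
·····┏━━━━━━━━━━━━━━━━━━━━━━━━━━━━━━━━━━━━┓  
···█·┃ Calculator                         ┃  
·█·█·┠────────────────────────────────────┨  
·███·┃                                   0┃  
███·█┃┌───┬───┬───┬───┐                   ┃  
     ┃│ 7 │ 8 │ 9 │ ÷ │                   ┃  
     ┃├───┼───┼───┼───┤                   ┃  
     ┃│ 4 │ 5 │ 6 │ × │                   ┃  
━━━━━┃├───┼───┼───┼───┤                   ┃  
     ┃│ 1 │ 2 │ 3 │ - │                   ┃  


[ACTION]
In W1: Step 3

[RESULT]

                                             
                                             
━━━━━━━━━━━━━━━┓                             
OfLife         ┃                             
───────────────┨                             
3              ┃                             
···············┃━━━━━━━━━━━━━━━━━━━━━━━━┓    
█···██·██······┃                        ┃    
·█··██·█·█··███┃────────────────────────┨    
·█·██··█····██·┃                        ┃    
·█···████···█··┃                        ┃    
·█···██······█·┃                        ┃    
█·····█·······█┃                        ┃    
███·█┏━━━━━━━━━━━━━━━━━━━━━━━━━━━━━━━━━━━━┓  
·····┃ Calculator                         ┃  
·····┠────────────────────────────────────┨  
·····┃                                   0┃  
█····┃┌───┬───┬───┬───┐                   ┃  
     ┃│ 7 │ 8 │ 9 │ ÷ │                   ┃  
     ┃├───┼───┼───┼───┤                   ┃  
     ┃│ 4 │ 5 │ 6 │ × │                   ┃  
━━━━━┃├───┼───┼───┼───┤                   ┃  
     ┃│ 1 │ 2 │ 3 │ - │                   ┃  


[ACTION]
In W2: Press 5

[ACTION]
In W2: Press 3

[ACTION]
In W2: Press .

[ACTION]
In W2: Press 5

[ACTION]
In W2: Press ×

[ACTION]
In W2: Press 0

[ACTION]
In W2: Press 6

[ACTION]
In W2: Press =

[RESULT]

                                             
                                             
━━━━━━━━━━━━━━━┓                             
OfLife         ┃                             
───────────────┨                             
3              ┃                             
···············┃━━━━━━━━━━━━━━━━━━━━━━━━┓    
█···██·██······┃                        ┃    
·█··██·█·█··███┃────────────────────────┨    
·█·██··█····██·┃                        ┃    
·█···████···█··┃                        ┃    
·█···██······█·┃                        ┃    
█·····█·······█┃                        ┃    
███·█┏━━━━━━━━━━━━━━━━━━━━━━━━━━━━━━━━━━━━┓  
·····┃ Calculator                         ┃  
·····┠────────────────────────────────────┨  
·····┃                                 321┃  
█····┃┌───┬───┬───┬───┐                   ┃  
     ┃│ 7 │ 8 │ 9 │ ÷ │                   ┃  
     ┃├───┼───┼───┼───┤                   ┃  
     ┃│ 4 │ 5 │ 6 │ × │                   ┃  
━━━━━┃├───┼───┼───┼───┤                   ┃  
     ┃│ 1 │ 2 │ 3 │ - │                   ┃  


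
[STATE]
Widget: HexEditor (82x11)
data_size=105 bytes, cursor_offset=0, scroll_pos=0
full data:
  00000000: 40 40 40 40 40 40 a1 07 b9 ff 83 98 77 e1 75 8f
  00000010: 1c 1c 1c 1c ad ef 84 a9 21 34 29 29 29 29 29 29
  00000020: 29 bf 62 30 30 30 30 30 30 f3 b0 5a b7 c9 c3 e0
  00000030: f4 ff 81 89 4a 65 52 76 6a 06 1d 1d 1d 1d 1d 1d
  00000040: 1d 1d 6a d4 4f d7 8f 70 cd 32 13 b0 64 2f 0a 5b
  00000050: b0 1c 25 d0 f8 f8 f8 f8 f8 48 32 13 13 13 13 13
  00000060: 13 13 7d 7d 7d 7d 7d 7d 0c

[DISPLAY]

00000000  40 40 40 40 40 40 a1 07  b9 ff 83 98 77 e1 75 8f  |@@@@@@......w.u.|    
00000010  1c 1c 1c 1c ad ef 84 a9  21 34 29 29 29 29 29 29  |........!4))))))|    
00000020  29 bf 62 30 30 30 30 30  30 f3 b0 5a b7 c9 c3 e0  |).b000000..Z....|    
00000030  f4 ff 81 89 4a 65 52 76  6a 06 1d 1d 1d 1d 1d 1d  |....JeRvj.......|    
00000040  1d 1d 6a d4 4f d7 8f 70  cd 32 13 b0 64 2f 0a 5b  |..j.O..p.2..d/.[|    
00000050  b0 1c 25 d0 f8 f8 f8 f8  f8 48 32 13 13 13 13 13  |..%......H2.....|    
00000060  13 13 7d 7d 7d 7d 7d 7d  0c                       |..}}}}}}.       |    
                                                                                  
                                                                                  
                                                                                  
                                                                                  


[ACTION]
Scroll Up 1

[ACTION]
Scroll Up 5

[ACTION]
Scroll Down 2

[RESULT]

00000020  29 bf 62 30 30 30 30 30  30 f3 b0 5a b7 c9 c3 e0  |).b000000..Z....|    
00000030  f4 ff 81 89 4a 65 52 76  6a 06 1d 1d 1d 1d 1d 1d  |....JeRvj.......|    
00000040  1d 1d 6a d4 4f d7 8f 70  cd 32 13 b0 64 2f 0a 5b  |..j.O..p.2..d/.[|    
00000050  b0 1c 25 d0 f8 f8 f8 f8  f8 48 32 13 13 13 13 13  |..%......H2.....|    
00000060  13 13 7d 7d 7d 7d 7d 7d  0c                       |..}}}}}}.       |    
                                                                                  
                                                                                  
                                                                                  
                                                                                  
                                                                                  
                                                                                  


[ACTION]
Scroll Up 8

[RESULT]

00000000  40 40 40 40 40 40 a1 07  b9 ff 83 98 77 e1 75 8f  |@@@@@@......w.u.|    
00000010  1c 1c 1c 1c ad ef 84 a9  21 34 29 29 29 29 29 29  |........!4))))))|    
00000020  29 bf 62 30 30 30 30 30  30 f3 b0 5a b7 c9 c3 e0  |).b000000..Z....|    
00000030  f4 ff 81 89 4a 65 52 76  6a 06 1d 1d 1d 1d 1d 1d  |....JeRvj.......|    
00000040  1d 1d 6a d4 4f d7 8f 70  cd 32 13 b0 64 2f 0a 5b  |..j.O..p.2..d/.[|    
00000050  b0 1c 25 d0 f8 f8 f8 f8  f8 48 32 13 13 13 13 13  |..%......H2.....|    
00000060  13 13 7d 7d 7d 7d 7d 7d  0c                       |..}}}}}}.       |    
                                                                                  
                                                                                  
                                                                                  
                                                                                  


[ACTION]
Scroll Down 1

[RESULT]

00000010  1c 1c 1c 1c ad ef 84 a9  21 34 29 29 29 29 29 29  |........!4))))))|    
00000020  29 bf 62 30 30 30 30 30  30 f3 b0 5a b7 c9 c3 e0  |).b000000..Z....|    
00000030  f4 ff 81 89 4a 65 52 76  6a 06 1d 1d 1d 1d 1d 1d  |....JeRvj.......|    
00000040  1d 1d 6a d4 4f d7 8f 70  cd 32 13 b0 64 2f 0a 5b  |..j.O..p.2..d/.[|    
00000050  b0 1c 25 d0 f8 f8 f8 f8  f8 48 32 13 13 13 13 13  |..%......H2.....|    
00000060  13 13 7d 7d 7d 7d 7d 7d  0c                       |..}}}}}}.       |    
                                                                                  
                                                                                  
                                                                                  
                                                                                  
                                                                                  


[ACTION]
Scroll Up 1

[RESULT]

00000000  40 40 40 40 40 40 a1 07  b9 ff 83 98 77 e1 75 8f  |@@@@@@......w.u.|    
00000010  1c 1c 1c 1c ad ef 84 a9  21 34 29 29 29 29 29 29  |........!4))))))|    
00000020  29 bf 62 30 30 30 30 30  30 f3 b0 5a b7 c9 c3 e0  |).b000000..Z....|    
00000030  f4 ff 81 89 4a 65 52 76  6a 06 1d 1d 1d 1d 1d 1d  |....JeRvj.......|    
00000040  1d 1d 6a d4 4f d7 8f 70  cd 32 13 b0 64 2f 0a 5b  |..j.O..p.2..d/.[|    
00000050  b0 1c 25 d0 f8 f8 f8 f8  f8 48 32 13 13 13 13 13  |..%......H2.....|    
00000060  13 13 7d 7d 7d 7d 7d 7d  0c                       |..}}}}}}.       |    
                                                                                  
                                                                                  
                                                                                  
                                                                                  
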